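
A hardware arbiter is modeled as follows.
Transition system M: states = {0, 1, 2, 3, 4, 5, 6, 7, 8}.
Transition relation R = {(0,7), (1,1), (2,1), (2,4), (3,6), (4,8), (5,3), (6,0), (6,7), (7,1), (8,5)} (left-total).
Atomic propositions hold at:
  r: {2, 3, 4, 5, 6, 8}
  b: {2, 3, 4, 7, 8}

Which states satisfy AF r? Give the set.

AF r: least fixpoint, start Z0 = {2, 3, 4, 5, 6, 8}, add states with every successor in Z. Already a fixed point.
Sat(AF r) = {2, 3, 4, 5, 6, 8}

{2, 3, 4, 5, 6, 8}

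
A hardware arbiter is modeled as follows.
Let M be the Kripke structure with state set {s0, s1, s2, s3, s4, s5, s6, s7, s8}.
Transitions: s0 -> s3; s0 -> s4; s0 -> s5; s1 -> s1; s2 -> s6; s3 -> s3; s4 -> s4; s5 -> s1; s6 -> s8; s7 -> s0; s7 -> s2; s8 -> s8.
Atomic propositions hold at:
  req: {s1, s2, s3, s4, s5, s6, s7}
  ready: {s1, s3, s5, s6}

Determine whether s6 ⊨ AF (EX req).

No

Sat(EX req) = {s : some successor in {s1, s2, s3, s4, s5, s6, s7}} = {s0, s1, s2, s3, s4, s5, s7}
AF (EX req): least fixpoint, start Z0 = {s0, s1, s2, s3, s4, s5, s7}, add states with every successor in Z. Already a fixed point.
Sat(AF (EX req)) = {s0, s1, s2, s3, s4, s5, s7}
s6 ∉ Sat(AF (EX req)) = {s0, s1, s2, s3, s4, s5, s7}, so the formula does not hold at s6.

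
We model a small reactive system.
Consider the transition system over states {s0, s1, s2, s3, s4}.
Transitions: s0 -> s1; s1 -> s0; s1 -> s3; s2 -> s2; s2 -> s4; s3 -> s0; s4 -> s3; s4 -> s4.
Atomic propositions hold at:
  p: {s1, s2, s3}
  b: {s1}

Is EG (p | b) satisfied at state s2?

Sat(p | b) = {s1, s2, s3}
EG (p | b): greatest fixpoint, start Z0 = {s1, s2, s3}, keep only states in Sat with some successor in Z. Z1 = {s1, s2}; Z2 = {s2}; fixed.
Sat(EG (p | b)) = {s2}
s2 ∈ Sat(EG (p | b)) = {s2}, so the formula holds at s2.

Yes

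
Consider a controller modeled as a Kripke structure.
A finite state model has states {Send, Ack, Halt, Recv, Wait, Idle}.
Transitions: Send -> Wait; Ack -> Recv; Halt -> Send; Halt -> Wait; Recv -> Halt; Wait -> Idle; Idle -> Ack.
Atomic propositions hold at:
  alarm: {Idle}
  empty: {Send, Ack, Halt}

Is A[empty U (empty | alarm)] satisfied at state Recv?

Sat(empty | alarm) = {Send, Ack, Halt, Idle}
A[empty U (empty | alarm)]: least fixpoint, start Z0 = Sat((empty | alarm)) = {Send, Ack, Halt, Idle}, add states in Sat(empty) with every successor in Z. Already a fixed point.
Sat(A[empty U (empty | alarm)]) = {Send, Ack, Halt, Idle}
Recv ∉ Sat(A[empty U (empty | alarm)]) = {Send, Ack, Halt, Idle}, so the formula does not hold at Recv.

No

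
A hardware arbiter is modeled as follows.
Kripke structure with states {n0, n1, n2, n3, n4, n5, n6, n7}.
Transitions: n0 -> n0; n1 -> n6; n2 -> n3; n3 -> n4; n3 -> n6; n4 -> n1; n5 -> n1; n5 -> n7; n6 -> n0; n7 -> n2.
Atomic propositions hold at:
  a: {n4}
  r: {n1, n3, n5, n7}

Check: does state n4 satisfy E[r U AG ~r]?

No

Sat(~r) = {n0, n2, n4, n6}
AG ~r: greatest fixpoint, start Z0 = {n0, n2, n4, n6}, keep only states in Sat with every successor in Z. Z1 = {n0, n6}; fixed.
Sat(AG ~r) = {n0, n6}
E[r U AG ~r]: least fixpoint, start Z0 = Sat(AG ~r) = {n0, n6}, add states in Sat(r) with some successor in Z. Z1 = {n0, n1, n3, n6}; Z2 = {n0, n1, n3, n5, n6}; fixed.
Sat(E[r U AG ~r]) = {n0, n1, n3, n5, n6}
n4 ∉ Sat(E[r U AG ~r]) = {n0, n1, n3, n5, n6}, so the formula does not hold at n4.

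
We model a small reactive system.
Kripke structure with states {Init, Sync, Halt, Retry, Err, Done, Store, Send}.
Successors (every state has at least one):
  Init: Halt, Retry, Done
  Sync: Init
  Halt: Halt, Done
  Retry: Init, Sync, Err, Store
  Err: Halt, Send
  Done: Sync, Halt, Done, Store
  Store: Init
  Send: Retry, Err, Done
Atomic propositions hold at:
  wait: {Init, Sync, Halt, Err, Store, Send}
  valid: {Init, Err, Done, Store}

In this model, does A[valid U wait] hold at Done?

A[valid U wait]: least fixpoint, start Z0 = Sat(wait) = {Init, Sync, Halt, Err, Store, Send}, add states in Sat(valid) with every successor in Z. Already a fixed point.
Sat(A[valid U wait]) = {Init, Sync, Halt, Err, Store, Send}
Done ∉ Sat(A[valid U wait]) = {Init, Sync, Halt, Err, Store, Send}, so the formula does not hold at Done.

No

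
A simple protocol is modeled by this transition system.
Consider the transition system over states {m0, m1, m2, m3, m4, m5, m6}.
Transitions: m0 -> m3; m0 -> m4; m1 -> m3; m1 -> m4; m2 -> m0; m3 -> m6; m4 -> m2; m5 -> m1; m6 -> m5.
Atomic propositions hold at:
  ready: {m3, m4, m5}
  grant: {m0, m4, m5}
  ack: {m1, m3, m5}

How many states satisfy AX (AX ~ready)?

4

Sat(~ready) = {m0, m1, m2, m6}
Sat(AX ~ready) = {s : every successor in {m0, m1, m2, m6}} = {m2, m3, m4, m5}
Sat(AX (AX ~ready)) = {s : every successor in {m2, m3, m4, m5}} = {m0, m1, m4, m6}
|Sat(AX (AX ~ready))| = |{m0, m1, m4, m6}| = 4.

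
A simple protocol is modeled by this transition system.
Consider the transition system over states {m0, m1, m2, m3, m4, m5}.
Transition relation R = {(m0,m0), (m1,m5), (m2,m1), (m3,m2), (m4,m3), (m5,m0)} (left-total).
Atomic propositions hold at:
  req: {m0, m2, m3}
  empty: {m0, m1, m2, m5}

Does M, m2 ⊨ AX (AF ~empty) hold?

Sat(~empty) = {m3, m4}
AF ~empty: least fixpoint, start Z0 = {m3, m4}, add states with every successor in Z. Already a fixed point.
Sat(AF ~empty) = {m3, m4}
Sat(AX (AF ~empty)) = {s : every successor in {m3, m4}} = {m4}
m2 ∉ Sat(AX (AF ~empty)) = {m4}, so the formula does not hold at m2.

No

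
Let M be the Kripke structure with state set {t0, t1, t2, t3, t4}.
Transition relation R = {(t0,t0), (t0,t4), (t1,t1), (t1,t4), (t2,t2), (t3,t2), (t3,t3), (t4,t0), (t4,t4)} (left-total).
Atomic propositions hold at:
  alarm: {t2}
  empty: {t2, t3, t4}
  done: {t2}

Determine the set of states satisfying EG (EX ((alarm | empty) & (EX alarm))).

{t2, t3}

Sat(alarm | empty) = {t2, t3, t4}
Sat(EX alarm) = {s : some successor in {t2}} = {t2, t3}
Sat((alarm | empty) & (EX alarm)) = {t2, t3}
Sat(EX ((alarm | empty) & (EX alarm))) = {s : some successor in {t2, t3}} = {t2, t3}
EG (EX ((alarm | empty) & (EX alarm))): greatest fixpoint, start Z0 = {t2, t3}, keep only states in Sat with some successor in Z. Already a fixed point.
Sat(EG (EX ((alarm | empty) & (EX alarm)))) = {t2, t3}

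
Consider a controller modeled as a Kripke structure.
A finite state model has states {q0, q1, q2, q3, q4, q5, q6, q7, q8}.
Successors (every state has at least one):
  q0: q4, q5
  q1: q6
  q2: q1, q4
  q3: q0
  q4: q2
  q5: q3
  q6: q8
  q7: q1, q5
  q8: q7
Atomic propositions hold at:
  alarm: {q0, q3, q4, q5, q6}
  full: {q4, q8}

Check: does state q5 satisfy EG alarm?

EG alarm: greatest fixpoint, start Z0 = {q0, q3, q4, q5, q6}, keep only states in Sat with some successor in Z. Z1 = {q0, q3, q5}; fixed.
Sat(EG alarm) = {q0, q3, q5}
q5 ∈ Sat(EG alarm) = {q0, q3, q5}, so the formula holds at q5.

Yes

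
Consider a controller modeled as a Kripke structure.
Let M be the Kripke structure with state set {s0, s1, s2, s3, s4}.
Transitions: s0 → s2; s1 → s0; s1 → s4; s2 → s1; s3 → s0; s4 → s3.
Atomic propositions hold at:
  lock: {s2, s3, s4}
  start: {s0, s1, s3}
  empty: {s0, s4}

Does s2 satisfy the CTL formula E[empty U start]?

No

E[empty U start]: least fixpoint, start Z0 = Sat(start) = {s0, s1, s3}, add states in Sat(empty) with some successor in Z. Z1 = {s0, s1, s3, s4}; fixed.
Sat(E[empty U start]) = {s0, s1, s3, s4}
s2 ∉ Sat(E[empty U start]) = {s0, s1, s3, s4}, so the formula does not hold at s2.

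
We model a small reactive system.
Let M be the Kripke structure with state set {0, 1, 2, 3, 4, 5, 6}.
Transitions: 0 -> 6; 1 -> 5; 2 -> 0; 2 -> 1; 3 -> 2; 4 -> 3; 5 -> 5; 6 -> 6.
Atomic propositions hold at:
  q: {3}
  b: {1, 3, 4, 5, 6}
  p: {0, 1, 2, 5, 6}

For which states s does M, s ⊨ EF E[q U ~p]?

{3, 4}

Sat(~p) = {3, 4}
E[q U ~p]: least fixpoint, start Z0 = Sat(~p) = {3, 4}, add states in Sat(q) with some successor in Z. Already a fixed point.
Sat(E[q U ~p]) = {3, 4}
EF E[q U ~p]: least fixpoint, start Z0 = {3, 4}, add states with some successor in Z. Already a fixed point.
Sat(EF E[q U ~p]) = {3, 4}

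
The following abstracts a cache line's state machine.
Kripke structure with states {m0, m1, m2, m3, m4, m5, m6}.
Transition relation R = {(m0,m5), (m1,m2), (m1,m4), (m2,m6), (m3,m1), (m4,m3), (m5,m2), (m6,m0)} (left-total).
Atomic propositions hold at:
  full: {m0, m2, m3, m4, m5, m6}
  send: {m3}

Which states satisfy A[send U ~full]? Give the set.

Sat(~full) = {m1}
A[send U ~full]: least fixpoint, start Z0 = Sat(~full) = {m1}, add states in Sat(send) with every successor in Z. Z1 = {m1, m3}; fixed.
Sat(A[send U ~full]) = {m1, m3}

{m1, m3}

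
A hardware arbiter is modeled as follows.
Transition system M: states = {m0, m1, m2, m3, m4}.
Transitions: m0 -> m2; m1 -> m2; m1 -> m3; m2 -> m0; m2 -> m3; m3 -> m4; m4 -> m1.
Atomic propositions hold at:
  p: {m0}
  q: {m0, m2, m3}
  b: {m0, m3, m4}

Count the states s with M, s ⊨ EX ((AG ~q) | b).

3

Sat(~q) = {m1, m4}
AG ~q: greatest fixpoint, start Z0 = {m1, m4}, keep only states in Sat with every successor in Z. Z1 = {m4}; Z2 = ∅; fixed.
Sat(AG ~q) = ∅
Sat((AG ~q) | b) = {m0, m3, m4}
Sat(EX ((AG ~q) | b)) = {s : some successor in {m0, m3, m4}} = {m1, m2, m3}
|Sat(EX ((AG ~q) | b))| = |{m1, m2, m3}| = 3.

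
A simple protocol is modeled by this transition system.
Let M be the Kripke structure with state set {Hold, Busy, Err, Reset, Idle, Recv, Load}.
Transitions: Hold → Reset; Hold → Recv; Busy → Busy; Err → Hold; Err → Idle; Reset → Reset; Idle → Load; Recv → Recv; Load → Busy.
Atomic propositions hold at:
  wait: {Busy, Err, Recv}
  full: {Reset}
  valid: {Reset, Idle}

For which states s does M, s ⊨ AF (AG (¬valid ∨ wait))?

{Busy, Idle, Recv, Load}

Sat(¬valid) = {Hold, Busy, Err, Recv, Load}
Sat(¬valid ∨ wait) = {Hold, Busy, Err, Recv, Load}
AG (¬valid ∨ wait): greatest fixpoint, start Z0 = {Hold, Busy, Err, Recv, Load}, keep only states in Sat with every successor in Z. Z1 = {Busy, Recv, Load}; fixed.
Sat(AG (¬valid ∨ wait)) = {Busy, Recv, Load}
AF (AG (¬valid ∨ wait)): least fixpoint, start Z0 = {Busy, Recv, Load}, add states with every successor in Z. Z1 = {Busy, Idle, Recv, Load}; fixed.
Sat(AF (AG (¬valid ∨ wait))) = {Busy, Idle, Recv, Load}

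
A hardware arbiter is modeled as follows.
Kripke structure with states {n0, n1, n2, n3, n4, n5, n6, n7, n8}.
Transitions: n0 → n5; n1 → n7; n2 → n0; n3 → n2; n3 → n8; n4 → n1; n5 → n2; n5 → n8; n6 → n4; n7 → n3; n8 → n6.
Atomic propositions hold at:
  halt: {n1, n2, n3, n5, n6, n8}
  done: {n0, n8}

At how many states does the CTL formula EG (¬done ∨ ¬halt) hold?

8

Sat(¬done) = {n1, n2, n3, n4, n5, n6, n7}
Sat(¬halt) = {n0, n4, n7}
Sat(¬done ∨ ¬halt) = {n0, n1, n2, n3, n4, n5, n6, n7}
EG (¬done ∨ ¬halt): greatest fixpoint, start Z0 = {n0, n1, n2, n3, n4, n5, n6, n7}, keep only states in Sat with some successor in Z. Already a fixed point.
Sat(EG (¬done ∨ ¬halt)) = {n0, n1, n2, n3, n4, n5, n6, n7}
|Sat(EG (¬done ∨ ¬halt))| = |{n0, n1, n2, n3, n4, n5, n6, n7}| = 8.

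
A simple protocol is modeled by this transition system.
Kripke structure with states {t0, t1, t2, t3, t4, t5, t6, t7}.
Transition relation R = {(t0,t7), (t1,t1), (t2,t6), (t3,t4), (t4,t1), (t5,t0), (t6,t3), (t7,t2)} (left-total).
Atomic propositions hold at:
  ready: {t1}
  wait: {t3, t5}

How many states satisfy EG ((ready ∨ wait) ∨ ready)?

1

Sat(ready ∨ wait) = {t1, t3, t5}
Sat((ready ∨ wait) ∨ ready) = {t1, t3, t5}
EG ((ready ∨ wait) ∨ ready): greatest fixpoint, start Z0 = {t1, t3, t5}, keep only states in Sat with some successor in Z. Z1 = {t1}; fixed.
Sat(EG ((ready ∨ wait) ∨ ready)) = {t1}
|Sat(EG ((ready ∨ wait) ∨ ready))| = |{t1}| = 1.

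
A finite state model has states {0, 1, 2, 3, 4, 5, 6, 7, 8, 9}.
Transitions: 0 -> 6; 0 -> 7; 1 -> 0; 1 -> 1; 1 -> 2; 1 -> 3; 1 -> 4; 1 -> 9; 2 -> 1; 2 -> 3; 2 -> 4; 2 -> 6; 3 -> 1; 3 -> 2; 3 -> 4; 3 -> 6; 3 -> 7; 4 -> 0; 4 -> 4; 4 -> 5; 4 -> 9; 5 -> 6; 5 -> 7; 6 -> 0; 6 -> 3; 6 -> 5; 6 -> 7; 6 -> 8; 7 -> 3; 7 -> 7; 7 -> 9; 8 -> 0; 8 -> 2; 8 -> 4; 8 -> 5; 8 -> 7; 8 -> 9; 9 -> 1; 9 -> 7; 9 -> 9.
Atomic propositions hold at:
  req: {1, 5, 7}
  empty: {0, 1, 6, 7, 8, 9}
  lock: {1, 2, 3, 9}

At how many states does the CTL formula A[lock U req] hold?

A[lock U req]: least fixpoint, start Z0 = Sat(req) = {1, 5, 7}, add states in Sat(lock) with every successor in Z. Already a fixed point.
Sat(A[lock U req]) = {1, 5, 7}
|Sat(A[lock U req])| = |{1, 5, 7}| = 3.

3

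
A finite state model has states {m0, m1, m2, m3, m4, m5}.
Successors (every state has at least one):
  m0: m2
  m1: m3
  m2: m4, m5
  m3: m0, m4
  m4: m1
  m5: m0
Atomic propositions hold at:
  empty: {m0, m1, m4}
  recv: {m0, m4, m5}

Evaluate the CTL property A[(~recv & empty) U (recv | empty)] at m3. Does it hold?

Sat(~recv) = {m1, m2, m3}
Sat(~recv & empty) = {m1}
Sat(recv | empty) = {m0, m1, m4, m5}
A[(~recv & empty) U (recv | empty)]: least fixpoint, start Z0 = Sat((recv | empty)) = {m0, m1, m4, m5}, add states in Sat(~recv & empty) with every successor in Z. Already a fixed point.
Sat(A[(~recv & empty) U (recv | empty)]) = {m0, m1, m4, m5}
m3 ∉ Sat(A[(~recv & empty) U (recv | empty)]) = {m0, m1, m4, m5}, so the formula does not hold at m3.

No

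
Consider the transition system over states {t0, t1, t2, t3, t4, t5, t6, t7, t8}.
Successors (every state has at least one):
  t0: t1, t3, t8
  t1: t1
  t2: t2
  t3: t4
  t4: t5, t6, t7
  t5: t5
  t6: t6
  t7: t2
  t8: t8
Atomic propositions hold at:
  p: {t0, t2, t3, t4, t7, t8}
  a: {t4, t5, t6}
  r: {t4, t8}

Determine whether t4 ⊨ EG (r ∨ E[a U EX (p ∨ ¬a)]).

Sat(¬a) = {t0, t1, t2, t3, t7, t8}
Sat(p ∨ ¬a) = {t0, t1, t2, t3, t4, t7, t8}
Sat(EX (p ∨ ¬a)) = {s : some successor in {t0, t1, t2, t3, t4, t7, t8}} = {t0, t1, t2, t3, t4, t7, t8}
E[a U EX (p ∨ ¬a)]: least fixpoint, start Z0 = Sat(EX (p ∨ ¬a)) = {t0, t1, t2, t3, t4, t7, t8}, add states in Sat(a) with some successor in Z. Already a fixed point.
Sat(E[a U EX (p ∨ ¬a)]) = {t0, t1, t2, t3, t4, t7, t8}
Sat(r ∨ E[a U EX (p ∨ ¬a)]) = {t0, t1, t2, t3, t4, t7, t8}
EG (r ∨ E[a U EX (p ∨ ¬a)]): greatest fixpoint, start Z0 = {t0, t1, t2, t3, t4, t7, t8}, keep only states in Sat with some successor in Z. Already a fixed point.
Sat(EG (r ∨ E[a U EX (p ∨ ¬a)])) = {t0, t1, t2, t3, t4, t7, t8}
t4 ∈ Sat(EG (r ∨ E[a U EX (p ∨ ¬a)])) = {t0, t1, t2, t3, t4, t7, t8}, so the formula holds at t4.

Yes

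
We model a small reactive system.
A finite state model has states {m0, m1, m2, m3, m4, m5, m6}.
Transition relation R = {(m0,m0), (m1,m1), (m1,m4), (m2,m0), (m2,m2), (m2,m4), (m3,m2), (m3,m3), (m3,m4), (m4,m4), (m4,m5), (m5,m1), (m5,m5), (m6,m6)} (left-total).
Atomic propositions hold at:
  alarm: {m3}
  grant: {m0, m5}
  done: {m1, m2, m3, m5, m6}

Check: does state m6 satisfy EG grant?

No

EG grant: greatest fixpoint, start Z0 = {m0, m5}, keep only states in Sat with some successor in Z. Already a fixed point.
Sat(EG grant) = {m0, m5}
m6 ∉ Sat(EG grant) = {m0, m5}, so the formula does not hold at m6.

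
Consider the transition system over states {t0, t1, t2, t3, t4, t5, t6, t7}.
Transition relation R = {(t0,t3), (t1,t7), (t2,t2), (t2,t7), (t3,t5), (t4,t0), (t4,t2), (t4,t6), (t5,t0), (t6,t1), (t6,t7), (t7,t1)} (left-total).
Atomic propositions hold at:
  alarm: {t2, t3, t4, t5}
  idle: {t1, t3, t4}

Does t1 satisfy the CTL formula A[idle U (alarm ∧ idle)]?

No

Sat(alarm ∧ idle) = {t3, t4}
A[idle U (alarm ∧ idle)]: least fixpoint, start Z0 = Sat((alarm ∧ idle)) = {t3, t4}, add states in Sat(idle) with every successor in Z. Already a fixed point.
Sat(A[idle U (alarm ∧ idle)]) = {t3, t4}
t1 ∉ Sat(A[idle U (alarm ∧ idle)]) = {t3, t4}, so the formula does not hold at t1.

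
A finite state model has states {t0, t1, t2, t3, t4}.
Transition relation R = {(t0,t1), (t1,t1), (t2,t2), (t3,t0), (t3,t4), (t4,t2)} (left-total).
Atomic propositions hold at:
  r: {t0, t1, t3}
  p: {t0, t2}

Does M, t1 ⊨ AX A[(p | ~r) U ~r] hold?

Sat(~r) = {t2, t4}
Sat(p | ~r) = {t0, t2, t4}
A[(p | ~r) U ~r]: least fixpoint, start Z0 = Sat(~r) = {t2, t4}, add states in Sat(p | ~r) with every successor in Z. Already a fixed point.
Sat(A[(p | ~r) U ~r]) = {t2, t4}
Sat(AX A[(p | ~r) U ~r]) = {s : every successor in {t2, t4}} = {t2, t4}
t1 ∉ Sat(AX A[(p | ~r) U ~r]) = {t2, t4}, so the formula does not hold at t1.

No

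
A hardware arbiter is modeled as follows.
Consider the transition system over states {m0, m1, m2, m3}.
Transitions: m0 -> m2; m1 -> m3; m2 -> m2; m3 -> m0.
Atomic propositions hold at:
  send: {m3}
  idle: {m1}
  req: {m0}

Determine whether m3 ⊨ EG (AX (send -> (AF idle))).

AF idle: least fixpoint, start Z0 = {m1}, add states with every successor in Z. Already a fixed point.
Sat(AF idle) = {m1}
Sat(send -> (AF idle)) = {m0, m1, m2}
Sat(AX (send -> (AF idle))) = {s : every successor in {m0, m1, m2}} = {m0, m2, m3}
EG (AX (send -> (AF idle))): greatest fixpoint, start Z0 = {m0, m2, m3}, keep only states in Sat with some successor in Z. Already a fixed point.
Sat(EG (AX (send -> (AF idle)))) = {m0, m2, m3}
m3 ∈ Sat(EG (AX (send -> (AF idle)))) = {m0, m2, m3}, so the formula holds at m3.

Yes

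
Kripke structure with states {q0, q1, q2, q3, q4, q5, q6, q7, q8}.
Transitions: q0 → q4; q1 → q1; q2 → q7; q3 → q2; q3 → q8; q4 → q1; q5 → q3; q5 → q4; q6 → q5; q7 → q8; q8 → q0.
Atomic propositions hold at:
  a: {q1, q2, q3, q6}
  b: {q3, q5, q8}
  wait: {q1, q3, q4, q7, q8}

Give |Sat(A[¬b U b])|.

6

Sat(¬b) = {q0, q1, q2, q4, q6, q7}
A[¬b U b]: least fixpoint, start Z0 = Sat(b) = {q3, q5, q8}, add states in Sat(¬b) with every successor in Z. Z1 = {q3, q5, q6, q7, q8}; Z2 = {q2, q3, q5, q6, q7, q8}; fixed.
Sat(A[¬b U b]) = {q2, q3, q5, q6, q7, q8}
|Sat(A[¬b U b])| = |{q2, q3, q5, q6, q7, q8}| = 6.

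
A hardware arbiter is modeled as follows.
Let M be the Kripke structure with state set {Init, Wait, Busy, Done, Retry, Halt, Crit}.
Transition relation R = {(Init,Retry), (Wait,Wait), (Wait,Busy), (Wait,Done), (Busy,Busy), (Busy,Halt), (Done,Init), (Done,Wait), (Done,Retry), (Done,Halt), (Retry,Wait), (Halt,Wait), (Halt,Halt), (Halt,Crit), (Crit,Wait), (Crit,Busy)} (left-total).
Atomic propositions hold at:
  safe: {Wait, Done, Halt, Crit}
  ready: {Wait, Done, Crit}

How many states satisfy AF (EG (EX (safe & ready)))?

Sat(safe & ready) = {Wait, Done, Crit}
Sat(EX (safe & ready)) = {s : some successor in {Wait, Done, Crit}} = {Wait, Done, Retry, Halt, Crit}
EG (EX (safe & ready)): greatest fixpoint, start Z0 = {Wait, Done, Retry, Halt, Crit}, keep only states in Sat with some successor in Z. Already a fixed point.
Sat(EG (EX (safe & ready))) = {Wait, Done, Retry, Halt, Crit}
AF (EG (EX (safe & ready))): least fixpoint, start Z0 = {Wait, Done, Retry, Halt, Crit}, add states with every successor in Z. Z1 = {Init, Wait, Done, Retry, Halt, Crit}; fixed.
Sat(AF (EG (EX (safe & ready)))) = {Init, Wait, Done, Retry, Halt, Crit}
|Sat(AF (EG (EX (safe & ready))))| = |{Init, Wait, Done, Retry, Halt, Crit}| = 6.

6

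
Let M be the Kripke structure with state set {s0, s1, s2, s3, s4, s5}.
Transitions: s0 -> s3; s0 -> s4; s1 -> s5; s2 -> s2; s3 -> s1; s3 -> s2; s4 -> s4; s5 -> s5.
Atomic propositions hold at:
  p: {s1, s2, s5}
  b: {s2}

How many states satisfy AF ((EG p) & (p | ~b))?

EG p: greatest fixpoint, start Z0 = {s1, s2, s5}, keep only states in Sat with some successor in Z. Already a fixed point.
Sat(EG p) = {s1, s2, s5}
Sat(~b) = {s0, s1, s3, s4, s5}
Sat(p | ~b) = {s0, s1, s2, s3, s4, s5}
Sat((EG p) & (p | ~b)) = {s1, s2, s5}
AF ((EG p) & (p | ~b)): least fixpoint, start Z0 = {s1, s2, s5}, add states with every successor in Z. Z1 = {s1, s2, s3, s5}; fixed.
Sat(AF ((EG p) & (p | ~b))) = {s1, s2, s3, s5}
|Sat(AF ((EG p) & (p | ~b)))| = |{s1, s2, s3, s5}| = 4.

4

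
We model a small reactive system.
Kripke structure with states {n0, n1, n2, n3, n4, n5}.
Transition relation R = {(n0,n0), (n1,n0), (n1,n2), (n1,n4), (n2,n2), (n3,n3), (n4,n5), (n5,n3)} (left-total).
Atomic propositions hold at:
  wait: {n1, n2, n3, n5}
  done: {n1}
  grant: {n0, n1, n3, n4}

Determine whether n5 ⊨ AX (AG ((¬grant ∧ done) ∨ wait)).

Sat(¬grant) = {n2, n5}
Sat(¬grant ∧ done) = ∅
Sat((¬grant ∧ done) ∨ wait) = {n1, n2, n3, n5}
AG ((¬grant ∧ done) ∨ wait): greatest fixpoint, start Z0 = {n1, n2, n3, n5}, keep only states in Sat with every successor in Z. Z1 = {n2, n3, n5}; fixed.
Sat(AG ((¬grant ∧ done) ∨ wait)) = {n2, n3, n5}
Sat(AX (AG ((¬grant ∧ done) ∨ wait))) = {s : every successor in {n2, n3, n5}} = {n2, n3, n4, n5}
n5 ∈ Sat(AX (AG ((¬grant ∧ done) ∨ wait))) = {n2, n3, n4, n5}, so the formula holds at n5.

Yes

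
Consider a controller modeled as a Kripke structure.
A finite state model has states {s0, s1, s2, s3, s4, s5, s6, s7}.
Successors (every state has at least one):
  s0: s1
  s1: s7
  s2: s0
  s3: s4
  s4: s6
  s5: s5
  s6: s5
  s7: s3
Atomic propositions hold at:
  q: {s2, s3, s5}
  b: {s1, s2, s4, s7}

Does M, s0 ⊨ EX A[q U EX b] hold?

Yes

Sat(EX b) = {s : some successor in {s1, s2, s4, s7}} = {s0, s1, s3}
A[q U EX b]: least fixpoint, start Z0 = Sat(EX b) = {s0, s1, s3}, add states in Sat(q) with every successor in Z. Z1 = {s0, s1, s2, s3}; fixed.
Sat(A[q U EX b]) = {s0, s1, s2, s3}
Sat(EX A[q U EX b]) = {s : some successor in {s0, s1, s2, s3}} = {s0, s2, s7}
s0 ∈ Sat(EX A[q U EX b]) = {s0, s2, s7}, so the formula holds at s0.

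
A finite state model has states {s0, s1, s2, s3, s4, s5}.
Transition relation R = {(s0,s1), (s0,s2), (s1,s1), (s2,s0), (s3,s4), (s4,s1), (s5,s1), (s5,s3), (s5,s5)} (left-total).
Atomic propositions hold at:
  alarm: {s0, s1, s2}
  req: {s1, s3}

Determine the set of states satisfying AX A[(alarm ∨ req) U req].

{s1, s4}

Sat(alarm ∨ req) = {s0, s1, s2, s3}
A[(alarm ∨ req) U req]: least fixpoint, start Z0 = Sat(req) = {s1, s3}, add states in Sat(alarm ∨ req) with every successor in Z. Already a fixed point.
Sat(A[(alarm ∨ req) U req]) = {s1, s3}
Sat(AX A[(alarm ∨ req) U req]) = {s : every successor in {s1, s3}} = {s1, s4}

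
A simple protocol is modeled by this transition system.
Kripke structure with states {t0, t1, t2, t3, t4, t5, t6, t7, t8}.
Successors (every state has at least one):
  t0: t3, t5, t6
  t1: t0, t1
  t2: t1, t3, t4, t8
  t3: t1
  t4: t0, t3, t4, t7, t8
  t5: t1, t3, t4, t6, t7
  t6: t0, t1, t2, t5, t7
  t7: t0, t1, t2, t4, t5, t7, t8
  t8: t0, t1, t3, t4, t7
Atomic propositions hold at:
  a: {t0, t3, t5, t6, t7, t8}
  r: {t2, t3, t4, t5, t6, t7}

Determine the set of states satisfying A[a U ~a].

Sat(~a) = {t1, t2, t4}
A[a U ~a]: least fixpoint, start Z0 = Sat(~a) = {t1, t2, t4}, add states in Sat(a) with every successor in Z. Z1 = {t1, t2, t3, t4}; fixed.
Sat(A[a U ~a]) = {t1, t2, t3, t4}

{t1, t2, t3, t4}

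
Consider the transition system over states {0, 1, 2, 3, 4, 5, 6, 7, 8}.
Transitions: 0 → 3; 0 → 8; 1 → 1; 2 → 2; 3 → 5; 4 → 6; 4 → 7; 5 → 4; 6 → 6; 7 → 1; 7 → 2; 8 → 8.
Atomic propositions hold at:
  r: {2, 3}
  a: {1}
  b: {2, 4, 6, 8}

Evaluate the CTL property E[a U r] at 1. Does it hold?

No

E[a U r]: least fixpoint, start Z0 = Sat(r) = {2, 3}, add states in Sat(a) with some successor in Z. Already a fixed point.
Sat(E[a U r]) = {2, 3}
1 ∉ Sat(E[a U r]) = {2, 3}, so the formula does not hold at 1.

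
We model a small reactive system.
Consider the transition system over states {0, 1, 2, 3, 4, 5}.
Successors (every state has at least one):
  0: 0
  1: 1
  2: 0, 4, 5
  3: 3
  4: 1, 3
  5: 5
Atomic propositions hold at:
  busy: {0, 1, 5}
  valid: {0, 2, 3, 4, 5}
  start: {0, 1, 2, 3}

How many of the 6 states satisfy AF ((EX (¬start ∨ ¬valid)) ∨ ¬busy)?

5

Sat(¬start) = {4, 5}
Sat(¬valid) = {1}
Sat(¬start ∨ ¬valid) = {1, 4, 5}
Sat(EX (¬start ∨ ¬valid)) = {s : some successor in {1, 4, 5}} = {1, 2, 4, 5}
Sat(¬busy) = {2, 3, 4}
Sat((EX (¬start ∨ ¬valid)) ∨ ¬busy) = {1, 2, 3, 4, 5}
AF ((EX (¬start ∨ ¬valid)) ∨ ¬busy): least fixpoint, start Z0 = {1, 2, 3, 4, 5}, add states with every successor in Z. Already a fixed point.
Sat(AF ((EX (¬start ∨ ¬valid)) ∨ ¬busy)) = {1, 2, 3, 4, 5}
|Sat(AF ((EX (¬start ∨ ¬valid)) ∨ ¬busy))| = |{1, 2, 3, 4, 5}| = 5.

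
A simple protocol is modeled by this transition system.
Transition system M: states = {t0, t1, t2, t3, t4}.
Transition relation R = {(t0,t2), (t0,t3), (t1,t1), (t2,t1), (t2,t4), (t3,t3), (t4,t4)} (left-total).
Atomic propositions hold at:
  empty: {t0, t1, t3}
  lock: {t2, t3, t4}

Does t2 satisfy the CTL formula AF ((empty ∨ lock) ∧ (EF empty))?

Sat(empty ∨ lock) = {t0, t1, t2, t3, t4}
EF empty: least fixpoint, start Z0 = {t0, t1, t3}, add states with some successor in Z. Z1 = {t0, t1, t2, t3}; fixed.
Sat(EF empty) = {t0, t1, t2, t3}
Sat((empty ∨ lock) ∧ (EF empty)) = {t0, t1, t2, t3}
AF ((empty ∨ lock) ∧ (EF empty)): least fixpoint, start Z0 = {t0, t1, t2, t3}, add states with every successor in Z. Already a fixed point.
Sat(AF ((empty ∨ lock) ∧ (EF empty))) = {t0, t1, t2, t3}
t2 ∈ Sat(AF ((empty ∨ lock) ∧ (EF empty))) = {t0, t1, t2, t3}, so the formula holds at t2.

Yes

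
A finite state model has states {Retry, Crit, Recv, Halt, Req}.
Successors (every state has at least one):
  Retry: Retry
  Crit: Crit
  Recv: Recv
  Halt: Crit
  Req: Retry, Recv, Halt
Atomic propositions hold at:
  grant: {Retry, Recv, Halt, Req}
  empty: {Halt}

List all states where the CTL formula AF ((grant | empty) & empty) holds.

Sat(grant | empty) = {Retry, Recv, Halt, Req}
Sat((grant | empty) & empty) = {Halt}
AF ((grant | empty) & empty): least fixpoint, start Z0 = {Halt}, add states with every successor in Z. Already a fixed point.
Sat(AF ((grant | empty) & empty)) = {Halt}

{Halt}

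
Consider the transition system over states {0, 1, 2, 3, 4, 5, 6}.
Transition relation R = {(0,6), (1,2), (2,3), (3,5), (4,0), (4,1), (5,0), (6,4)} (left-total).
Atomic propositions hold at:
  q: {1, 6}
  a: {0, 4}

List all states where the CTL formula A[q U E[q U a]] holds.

{0, 4, 6}

E[q U a]: least fixpoint, start Z0 = Sat(a) = {0, 4}, add states in Sat(q) with some successor in Z. Z1 = {0, 4, 6}; fixed.
Sat(E[q U a]) = {0, 4, 6}
A[q U E[q U a]]: least fixpoint, start Z0 = Sat(E[q U a]) = {0, 4, 6}, add states in Sat(q) with every successor in Z. Already a fixed point.
Sat(A[q U E[q U a]]) = {0, 4, 6}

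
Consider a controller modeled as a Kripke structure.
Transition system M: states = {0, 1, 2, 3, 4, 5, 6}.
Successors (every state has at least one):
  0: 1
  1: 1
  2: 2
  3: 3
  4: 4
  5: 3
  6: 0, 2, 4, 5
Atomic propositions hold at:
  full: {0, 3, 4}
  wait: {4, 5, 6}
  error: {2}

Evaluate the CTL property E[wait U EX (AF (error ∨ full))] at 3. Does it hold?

Yes

Sat(error ∨ full) = {0, 2, 3, 4}
AF (error ∨ full): least fixpoint, start Z0 = {0, 2, 3, 4}, add states with every successor in Z. Z1 = {0, 2, 3, 4, 5}; Z2 = {0, 2, 3, 4, 5, 6}; fixed.
Sat(AF (error ∨ full)) = {0, 2, 3, 4, 5, 6}
Sat(EX (AF (error ∨ full))) = {s : some successor in {0, 2, 3, 4, 5, 6}} = {2, 3, 4, 5, 6}
E[wait U EX (AF (error ∨ full))]: least fixpoint, start Z0 = Sat(EX (AF (error ∨ full))) = {2, 3, 4, 5, 6}, add states in Sat(wait) with some successor in Z. Already a fixed point.
Sat(E[wait U EX (AF (error ∨ full))]) = {2, 3, 4, 5, 6}
3 ∈ Sat(E[wait U EX (AF (error ∨ full))]) = {2, 3, 4, 5, 6}, so the formula holds at 3.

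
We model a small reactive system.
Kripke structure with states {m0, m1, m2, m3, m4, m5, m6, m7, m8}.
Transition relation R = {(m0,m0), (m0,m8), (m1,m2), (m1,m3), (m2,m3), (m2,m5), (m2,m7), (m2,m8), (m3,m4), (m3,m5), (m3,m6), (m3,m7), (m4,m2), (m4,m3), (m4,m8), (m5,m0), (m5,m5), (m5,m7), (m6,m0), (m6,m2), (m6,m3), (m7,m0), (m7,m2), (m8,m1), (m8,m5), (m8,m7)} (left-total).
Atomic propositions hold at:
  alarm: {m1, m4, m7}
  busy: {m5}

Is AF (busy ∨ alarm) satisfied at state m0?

Sat(busy ∨ alarm) = {m1, m4, m5, m7}
AF (busy ∨ alarm): least fixpoint, start Z0 = {m1, m4, m5, m7}, add states with every successor in Z. Z1 = {m1, m4, m5, m7, m8}; fixed.
Sat(AF (busy ∨ alarm)) = {m1, m4, m5, m7, m8}
m0 ∉ Sat(AF (busy ∨ alarm)) = {m1, m4, m5, m7, m8}, so the formula does not hold at m0.

No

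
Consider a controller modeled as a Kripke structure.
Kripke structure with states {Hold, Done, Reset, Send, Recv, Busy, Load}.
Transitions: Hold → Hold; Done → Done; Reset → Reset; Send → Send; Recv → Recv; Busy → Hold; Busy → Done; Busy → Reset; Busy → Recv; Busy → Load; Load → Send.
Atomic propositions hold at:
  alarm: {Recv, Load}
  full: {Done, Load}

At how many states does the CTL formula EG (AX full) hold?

1

Sat(AX full) = {s : every successor in {Done, Load}} = {Done}
EG (AX full): greatest fixpoint, start Z0 = {Done}, keep only states in Sat with some successor in Z. Already a fixed point.
Sat(EG (AX full)) = {Done}
|Sat(EG (AX full))| = |{Done}| = 1.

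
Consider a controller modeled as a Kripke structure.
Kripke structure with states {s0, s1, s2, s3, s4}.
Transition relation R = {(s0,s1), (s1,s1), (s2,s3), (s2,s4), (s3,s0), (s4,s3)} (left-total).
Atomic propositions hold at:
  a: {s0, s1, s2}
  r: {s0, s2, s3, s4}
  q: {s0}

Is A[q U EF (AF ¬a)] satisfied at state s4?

Yes

Sat(¬a) = {s3, s4}
AF ¬a: least fixpoint, start Z0 = {s3, s4}, add states with every successor in Z. Z1 = {s2, s3, s4}; fixed.
Sat(AF ¬a) = {s2, s3, s4}
EF (AF ¬a): least fixpoint, start Z0 = {s2, s3, s4}, add states with some successor in Z. Already a fixed point.
Sat(EF (AF ¬a)) = {s2, s3, s4}
A[q U EF (AF ¬a)]: least fixpoint, start Z0 = Sat(EF (AF ¬a)) = {s2, s3, s4}, add states in Sat(q) with every successor in Z. Already a fixed point.
Sat(A[q U EF (AF ¬a)]) = {s2, s3, s4}
s4 ∈ Sat(A[q U EF (AF ¬a)]) = {s2, s3, s4}, so the formula holds at s4.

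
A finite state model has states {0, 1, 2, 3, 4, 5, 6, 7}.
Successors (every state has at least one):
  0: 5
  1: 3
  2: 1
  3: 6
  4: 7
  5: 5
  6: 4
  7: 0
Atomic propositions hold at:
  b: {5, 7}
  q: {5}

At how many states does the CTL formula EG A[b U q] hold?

1

A[b U q]: least fixpoint, start Z0 = Sat(q) = {5}, add states in Sat(b) with every successor in Z. Already a fixed point.
Sat(A[b U q]) = {5}
EG A[b U q]: greatest fixpoint, start Z0 = {5}, keep only states in Sat with some successor in Z. Already a fixed point.
Sat(EG A[b U q]) = {5}
|Sat(EG A[b U q])| = |{5}| = 1.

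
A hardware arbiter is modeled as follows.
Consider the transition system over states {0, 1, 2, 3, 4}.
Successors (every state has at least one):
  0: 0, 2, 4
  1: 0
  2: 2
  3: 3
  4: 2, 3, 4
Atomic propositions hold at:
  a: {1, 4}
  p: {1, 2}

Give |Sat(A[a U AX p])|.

1

Sat(AX p) = {s : every successor in {1, 2}} = {2}
A[a U AX p]: least fixpoint, start Z0 = Sat(AX p) = {2}, add states in Sat(a) with every successor in Z. Already a fixed point.
Sat(A[a U AX p]) = {2}
|Sat(A[a U AX p])| = |{2}| = 1.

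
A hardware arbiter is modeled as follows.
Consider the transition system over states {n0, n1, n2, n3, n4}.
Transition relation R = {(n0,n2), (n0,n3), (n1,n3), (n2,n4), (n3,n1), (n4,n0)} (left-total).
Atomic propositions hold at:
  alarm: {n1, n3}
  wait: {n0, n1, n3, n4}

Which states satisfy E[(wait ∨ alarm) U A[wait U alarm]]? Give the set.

{n0, n1, n3, n4}

Sat(wait ∨ alarm) = {n0, n1, n3, n4}
A[wait U alarm]: least fixpoint, start Z0 = Sat(alarm) = {n1, n3}, add states in Sat(wait) with every successor in Z. Already a fixed point.
Sat(A[wait U alarm]) = {n1, n3}
E[(wait ∨ alarm) U A[wait U alarm]]: least fixpoint, start Z0 = Sat(A[wait U alarm]) = {n1, n3}, add states in Sat(wait ∨ alarm) with some successor in Z. Z1 = {n0, n1, n3}; Z2 = {n0, n1, n3, n4}; fixed.
Sat(E[(wait ∨ alarm) U A[wait U alarm]]) = {n0, n1, n3, n4}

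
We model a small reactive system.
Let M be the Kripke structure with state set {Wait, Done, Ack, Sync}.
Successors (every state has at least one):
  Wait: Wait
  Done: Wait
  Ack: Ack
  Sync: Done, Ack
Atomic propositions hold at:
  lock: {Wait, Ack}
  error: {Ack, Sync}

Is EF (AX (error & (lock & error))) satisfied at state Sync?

Yes

Sat(lock & error) = {Ack}
Sat(error & (lock & error)) = {Ack}
Sat(AX (error & (lock & error))) = {s : every successor in {Ack}} = {Ack}
EF (AX (error & (lock & error))): least fixpoint, start Z0 = {Ack}, add states with some successor in Z. Z1 = {Ack, Sync}; fixed.
Sat(EF (AX (error & (lock & error)))) = {Ack, Sync}
Sync ∈ Sat(EF (AX (error & (lock & error)))) = {Ack, Sync}, so the formula holds at Sync.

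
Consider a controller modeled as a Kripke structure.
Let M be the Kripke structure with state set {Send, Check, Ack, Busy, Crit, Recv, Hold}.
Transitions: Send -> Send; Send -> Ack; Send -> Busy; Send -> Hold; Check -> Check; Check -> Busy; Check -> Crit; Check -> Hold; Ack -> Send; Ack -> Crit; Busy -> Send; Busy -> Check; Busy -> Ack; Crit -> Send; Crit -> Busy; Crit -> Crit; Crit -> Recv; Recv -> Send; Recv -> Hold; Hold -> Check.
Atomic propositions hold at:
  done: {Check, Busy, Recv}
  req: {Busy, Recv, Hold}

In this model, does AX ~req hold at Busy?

Yes

Sat(~req) = {Send, Check, Ack, Crit}
Sat(AX ~req) = {s : every successor in {Send, Check, Ack, Crit}} = {Ack, Busy, Hold}
Busy ∈ Sat(AX ~req) = {Ack, Busy, Hold}, so the formula holds at Busy.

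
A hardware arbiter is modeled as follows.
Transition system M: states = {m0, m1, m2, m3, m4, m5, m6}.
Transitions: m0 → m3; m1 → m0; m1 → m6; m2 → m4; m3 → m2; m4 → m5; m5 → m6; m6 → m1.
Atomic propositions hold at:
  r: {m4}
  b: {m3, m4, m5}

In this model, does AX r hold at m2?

Sat(AX r) = {s : every successor in {m4}} = {m2}
m2 ∈ Sat(AX r) = {m2}, so the formula holds at m2.

Yes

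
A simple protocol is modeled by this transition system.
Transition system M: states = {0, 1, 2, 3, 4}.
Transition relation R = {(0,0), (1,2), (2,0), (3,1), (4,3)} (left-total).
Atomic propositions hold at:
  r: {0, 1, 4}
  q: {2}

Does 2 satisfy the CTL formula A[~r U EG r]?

Yes

Sat(~r) = {2, 3}
EG r: greatest fixpoint, start Z0 = {0, 1, 4}, keep only states in Sat with some successor in Z. Z1 = {0}; fixed.
Sat(EG r) = {0}
A[~r U EG r]: least fixpoint, start Z0 = Sat(EG r) = {0}, add states in Sat(~r) with every successor in Z. Z1 = {0, 2}; fixed.
Sat(A[~r U EG r]) = {0, 2}
2 ∈ Sat(A[~r U EG r]) = {0, 2}, so the formula holds at 2.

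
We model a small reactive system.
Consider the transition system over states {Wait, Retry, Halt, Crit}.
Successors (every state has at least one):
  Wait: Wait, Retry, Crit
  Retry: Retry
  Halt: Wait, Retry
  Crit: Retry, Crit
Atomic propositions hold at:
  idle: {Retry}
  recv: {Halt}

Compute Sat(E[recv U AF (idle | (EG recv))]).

EG recv: greatest fixpoint, start Z0 = {Halt}, keep only states in Sat with some successor in Z. Z1 = ∅; fixed.
Sat(EG recv) = ∅
Sat(idle | (EG recv)) = {Retry}
AF (idle | (EG recv)): least fixpoint, start Z0 = {Retry}, add states with every successor in Z. Already a fixed point.
Sat(AF (idle | (EG recv))) = {Retry}
E[recv U AF (idle | (EG recv))]: least fixpoint, start Z0 = Sat(AF (idle | (EG recv))) = {Retry}, add states in Sat(recv) with some successor in Z. Z1 = {Retry, Halt}; fixed.
Sat(E[recv U AF (idle | (EG recv))]) = {Retry, Halt}

{Retry, Halt}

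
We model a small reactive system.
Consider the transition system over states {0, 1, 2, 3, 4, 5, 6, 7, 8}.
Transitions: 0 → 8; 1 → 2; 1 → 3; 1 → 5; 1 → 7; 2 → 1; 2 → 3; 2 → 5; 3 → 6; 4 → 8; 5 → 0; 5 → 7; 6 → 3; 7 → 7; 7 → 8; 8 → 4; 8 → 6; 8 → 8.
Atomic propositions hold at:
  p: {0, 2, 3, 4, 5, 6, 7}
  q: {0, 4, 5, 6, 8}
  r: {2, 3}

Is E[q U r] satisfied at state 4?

E[q U r]: least fixpoint, start Z0 = Sat(r) = {2, 3}, add states in Sat(q) with some successor in Z. Z1 = {2, 3, 6}; Z2 = {2, 3, 6, 8}; Z3 = {0, 2, 3, 4, 6, 8}; Z4 = {0, 2, 3, 4, 5, 6, 8}; fixed.
Sat(E[q U r]) = {0, 2, 3, 4, 5, 6, 8}
4 ∈ Sat(E[q U r]) = {0, 2, 3, 4, 5, 6, 8}, so the formula holds at 4.

Yes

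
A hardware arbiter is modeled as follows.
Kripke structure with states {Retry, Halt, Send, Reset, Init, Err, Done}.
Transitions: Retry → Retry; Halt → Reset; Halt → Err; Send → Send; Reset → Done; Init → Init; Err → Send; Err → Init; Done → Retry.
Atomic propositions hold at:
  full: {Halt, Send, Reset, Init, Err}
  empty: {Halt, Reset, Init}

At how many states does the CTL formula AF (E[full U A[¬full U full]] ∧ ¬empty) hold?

2

Sat(¬full) = {Retry, Done}
A[¬full U full]: least fixpoint, start Z0 = Sat(full) = {Halt, Send, Reset, Init, Err}, add states in Sat(¬full) with every successor in Z. Already a fixed point.
Sat(A[¬full U full]) = {Halt, Send, Reset, Init, Err}
E[full U A[¬full U full]]: least fixpoint, start Z0 = Sat(A[¬full U full]) = {Halt, Send, Reset, Init, Err}, add states in Sat(full) with some successor in Z. Already a fixed point.
Sat(E[full U A[¬full U full]]) = {Halt, Send, Reset, Init, Err}
Sat(¬empty) = {Retry, Send, Err, Done}
Sat(E[full U A[¬full U full]] ∧ ¬empty) = {Send, Err}
AF (E[full U A[¬full U full]] ∧ ¬empty): least fixpoint, start Z0 = {Send, Err}, add states with every successor in Z. Already a fixed point.
Sat(AF (E[full U A[¬full U full]] ∧ ¬empty)) = {Send, Err}
|Sat(AF (E[full U A[¬full U full]] ∧ ¬empty))| = |{Send, Err}| = 2.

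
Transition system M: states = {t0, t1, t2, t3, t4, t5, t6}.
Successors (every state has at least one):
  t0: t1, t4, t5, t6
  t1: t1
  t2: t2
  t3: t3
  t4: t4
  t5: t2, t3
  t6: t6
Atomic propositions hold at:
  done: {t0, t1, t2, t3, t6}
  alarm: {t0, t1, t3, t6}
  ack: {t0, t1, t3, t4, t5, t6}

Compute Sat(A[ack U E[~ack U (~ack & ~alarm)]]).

Sat(~ack) = {t2}
Sat(~alarm) = {t2, t4, t5}
Sat(~ack & ~alarm) = {t2}
E[~ack U (~ack & ~alarm)]: least fixpoint, start Z0 = Sat((~ack & ~alarm)) = {t2}, add states in Sat(~ack) with some successor in Z. Already a fixed point.
Sat(E[~ack U (~ack & ~alarm)]) = {t2}
A[ack U E[~ack U (~ack & ~alarm)]]: least fixpoint, start Z0 = Sat(E[~ack U (~ack & ~alarm)]) = {t2}, add states in Sat(ack) with every successor in Z. Already a fixed point.
Sat(A[ack U E[~ack U (~ack & ~alarm)]]) = {t2}

{t2}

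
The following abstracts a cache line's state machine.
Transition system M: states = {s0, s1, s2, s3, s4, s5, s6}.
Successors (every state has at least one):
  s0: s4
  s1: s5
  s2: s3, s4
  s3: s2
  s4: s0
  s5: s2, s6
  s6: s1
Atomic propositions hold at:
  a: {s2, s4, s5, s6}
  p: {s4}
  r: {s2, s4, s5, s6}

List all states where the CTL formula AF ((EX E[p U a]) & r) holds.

{s1, s2, s3, s5, s6}

E[p U a]: least fixpoint, start Z0 = Sat(a) = {s2, s4, s5, s6}, add states in Sat(p) with some successor in Z. Already a fixed point.
Sat(E[p U a]) = {s2, s4, s5, s6}
Sat(EX E[p U a]) = {s : some successor in {s2, s4, s5, s6}} = {s0, s1, s2, s3, s5}
Sat((EX E[p U a]) & r) = {s2, s5}
AF ((EX E[p U a]) & r): least fixpoint, start Z0 = {s2, s5}, add states with every successor in Z. Z1 = {s1, s2, s3, s5}; Z2 = {s1, s2, s3, s5, s6}; fixed.
Sat(AF ((EX E[p U a]) & r)) = {s1, s2, s3, s5, s6}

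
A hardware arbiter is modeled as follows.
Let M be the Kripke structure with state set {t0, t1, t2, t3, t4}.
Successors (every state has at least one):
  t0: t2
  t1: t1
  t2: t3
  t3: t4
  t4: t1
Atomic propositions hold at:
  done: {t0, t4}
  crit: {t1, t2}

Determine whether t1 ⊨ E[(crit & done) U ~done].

Yes

Sat(crit & done) = ∅
Sat(~done) = {t1, t2, t3}
E[(crit & done) U ~done]: least fixpoint, start Z0 = Sat(~done) = {t1, t2, t3}, add states in Sat(crit & done) with some successor in Z. Already a fixed point.
Sat(E[(crit & done) U ~done]) = {t1, t2, t3}
t1 ∈ Sat(E[(crit & done) U ~done]) = {t1, t2, t3}, so the formula holds at t1.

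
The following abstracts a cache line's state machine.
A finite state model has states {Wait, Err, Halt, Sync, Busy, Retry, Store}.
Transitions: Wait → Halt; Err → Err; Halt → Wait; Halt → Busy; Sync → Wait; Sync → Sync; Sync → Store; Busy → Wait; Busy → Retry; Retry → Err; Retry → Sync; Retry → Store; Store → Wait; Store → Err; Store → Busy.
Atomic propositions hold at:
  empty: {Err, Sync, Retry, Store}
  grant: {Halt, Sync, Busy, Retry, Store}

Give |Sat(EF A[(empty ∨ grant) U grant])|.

6

Sat(empty ∨ grant) = {Err, Halt, Sync, Busy, Retry, Store}
A[(empty ∨ grant) U grant]: least fixpoint, start Z0 = Sat(grant) = {Halt, Sync, Busy, Retry, Store}, add states in Sat(empty ∨ grant) with every successor in Z. Already a fixed point.
Sat(A[(empty ∨ grant) U grant]) = {Halt, Sync, Busy, Retry, Store}
EF A[(empty ∨ grant) U grant]: least fixpoint, start Z0 = {Halt, Sync, Busy, Retry, Store}, add states with some successor in Z. Z1 = {Wait, Halt, Sync, Busy, Retry, Store}; fixed.
Sat(EF A[(empty ∨ grant) U grant]) = {Wait, Halt, Sync, Busy, Retry, Store}
|Sat(EF A[(empty ∨ grant) U grant])| = |{Wait, Halt, Sync, Busy, Retry, Store}| = 6.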